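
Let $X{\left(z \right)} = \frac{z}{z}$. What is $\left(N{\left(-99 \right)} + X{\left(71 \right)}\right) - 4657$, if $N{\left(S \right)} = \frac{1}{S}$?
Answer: $- \frac{460945}{99} \approx -4656.0$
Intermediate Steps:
$X{\left(z \right)} = 1$
$\left(N{\left(-99 \right)} + X{\left(71 \right)}\right) - 4657 = \left(\frac{1}{-99} + 1\right) - 4657 = \left(- \frac{1}{99} + 1\right) - 4657 = \frac{98}{99} - 4657 = - \frac{460945}{99}$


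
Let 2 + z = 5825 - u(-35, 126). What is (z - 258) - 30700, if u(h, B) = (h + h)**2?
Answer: -30035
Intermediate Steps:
u(h, B) = 4*h**2 (u(h, B) = (2*h)**2 = 4*h**2)
z = 923 (z = -2 + (5825 - 4*(-35)**2) = -2 + (5825 - 4*1225) = -2 + (5825 - 1*4900) = -2 + (5825 - 4900) = -2 + 925 = 923)
(z - 258) - 30700 = (923 - 258) - 30700 = 665 - 30700 = -30035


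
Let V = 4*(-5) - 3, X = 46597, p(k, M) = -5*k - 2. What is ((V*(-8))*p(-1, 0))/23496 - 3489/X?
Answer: -2344000/45618463 ≈ -0.051383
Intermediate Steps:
p(k, M) = -2 - 5*k
V = -23 (V = -20 - 3 = -23)
((V*(-8))*p(-1, 0))/23496 - 3489/X = ((-23*(-8))*(-2 - 5*(-1)))/23496 - 3489/46597 = (184*(-2 + 5))*(1/23496) - 3489*1/46597 = (184*3)*(1/23496) - 3489/46597 = 552*(1/23496) - 3489/46597 = 23/979 - 3489/46597 = -2344000/45618463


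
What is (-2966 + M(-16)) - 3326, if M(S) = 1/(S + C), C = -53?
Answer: -434149/69 ≈ -6292.0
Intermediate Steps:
M(S) = 1/(-53 + S) (M(S) = 1/(S - 53) = 1/(-53 + S))
(-2966 + M(-16)) - 3326 = (-2966 + 1/(-53 - 16)) - 3326 = (-2966 + 1/(-69)) - 3326 = (-2966 - 1/69) - 3326 = -204655/69 - 3326 = -434149/69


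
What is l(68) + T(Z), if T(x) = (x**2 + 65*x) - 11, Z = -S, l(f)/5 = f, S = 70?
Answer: 679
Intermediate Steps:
l(f) = 5*f
Z = -70 (Z = -1*70 = -70)
T(x) = -11 + x**2 + 65*x
l(68) + T(Z) = 5*68 + (-11 + (-70)**2 + 65*(-70)) = 340 + (-11 + 4900 - 4550) = 340 + 339 = 679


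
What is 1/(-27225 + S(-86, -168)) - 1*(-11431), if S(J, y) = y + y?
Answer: 315049790/27561 ≈ 11431.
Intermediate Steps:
S(J, y) = 2*y
1/(-27225 + S(-86, -168)) - 1*(-11431) = 1/(-27225 + 2*(-168)) - 1*(-11431) = 1/(-27225 - 336) + 11431 = 1/(-27561) + 11431 = -1/27561 + 11431 = 315049790/27561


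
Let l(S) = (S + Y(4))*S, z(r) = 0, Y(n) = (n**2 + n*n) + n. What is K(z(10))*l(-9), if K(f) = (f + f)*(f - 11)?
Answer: 0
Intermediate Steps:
Y(n) = n + 2*n**2 (Y(n) = (n**2 + n**2) + n = 2*n**2 + n = n + 2*n**2)
l(S) = S*(36 + S) (l(S) = (S + 4*(1 + 2*4))*S = (S + 4*(1 + 8))*S = (S + 4*9)*S = (S + 36)*S = (36 + S)*S = S*(36 + S))
K(f) = 2*f*(-11 + f) (K(f) = (2*f)*(-11 + f) = 2*f*(-11 + f))
K(z(10))*l(-9) = (2*0*(-11 + 0))*(-9*(36 - 9)) = (2*0*(-11))*(-9*27) = 0*(-243) = 0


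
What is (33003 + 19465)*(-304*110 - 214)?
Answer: -1765758072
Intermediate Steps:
(33003 + 19465)*(-304*110 - 214) = 52468*(-33440 - 214) = 52468*(-33654) = -1765758072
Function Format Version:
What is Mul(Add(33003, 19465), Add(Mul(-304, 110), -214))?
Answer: -1765758072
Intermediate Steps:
Mul(Add(33003, 19465), Add(Mul(-304, 110), -214)) = Mul(52468, Add(-33440, -214)) = Mul(52468, -33654) = -1765758072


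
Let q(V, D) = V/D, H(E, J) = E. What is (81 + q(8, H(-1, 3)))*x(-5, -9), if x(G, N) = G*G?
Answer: 1825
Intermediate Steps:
x(G, N) = G²
(81 + q(8, H(-1, 3)))*x(-5, -9) = (81 + 8/(-1))*(-5)² = (81 + 8*(-1))*25 = (81 - 8)*25 = 73*25 = 1825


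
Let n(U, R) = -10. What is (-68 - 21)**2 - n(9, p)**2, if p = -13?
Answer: 7821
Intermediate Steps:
(-68 - 21)**2 - n(9, p)**2 = (-68 - 21)**2 - 1*(-10)**2 = (-89)**2 - 1*100 = 7921 - 100 = 7821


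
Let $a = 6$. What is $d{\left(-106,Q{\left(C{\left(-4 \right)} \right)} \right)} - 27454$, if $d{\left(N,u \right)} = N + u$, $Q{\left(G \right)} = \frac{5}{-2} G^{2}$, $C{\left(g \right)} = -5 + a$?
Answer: $- \frac{55125}{2} \approx -27563.0$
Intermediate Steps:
$C{\left(g \right)} = 1$ ($C{\left(g \right)} = -5 + 6 = 1$)
$Q{\left(G \right)} = - \frac{5 G^{2}}{2}$ ($Q{\left(G \right)} = 5 \left(- \frac{1}{2}\right) G^{2} = - \frac{5 G^{2}}{2}$)
$d{\left(-106,Q{\left(C{\left(-4 \right)} \right)} \right)} - 27454 = \left(-106 - \frac{5 \cdot 1^{2}}{2}\right) - 27454 = \left(-106 - \frac{5}{2}\right) - 27454 = - \frac{217}{2} - 27454 = - \frac{55125}{2}$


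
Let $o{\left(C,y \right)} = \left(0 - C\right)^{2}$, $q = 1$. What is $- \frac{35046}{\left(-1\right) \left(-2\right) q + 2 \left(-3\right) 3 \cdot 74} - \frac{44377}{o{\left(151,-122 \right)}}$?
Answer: $\frac{370031218}{15162665} \approx 24.404$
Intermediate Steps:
$o{\left(C,y \right)} = C^{2}$ ($o{\left(C,y \right)} = \left(- C\right)^{2} = C^{2}$)
$- \frac{35046}{\left(-1\right) \left(-2\right) q + 2 \left(-3\right) 3 \cdot 74} - \frac{44377}{o{\left(151,-122 \right)}} = - \frac{35046}{\left(-1\right) \left(-2\right) 1 + 2 \left(-3\right) 3 \cdot 74} - \frac{44377}{151^{2}} = - \frac{35046}{2 \cdot 1 + \left(-6\right) 3 \cdot 74} - \frac{44377}{22801} = - \frac{35046}{2 - 1332} - \frac{44377}{22801} = - \frac{35046}{-1330} - \frac{44377}{22801} = \left(-35046\right) \left(- \frac{1}{1330}\right) - \frac{44377}{22801} = \frac{17523}{665} - \frac{44377}{22801} = \frac{370031218}{15162665}$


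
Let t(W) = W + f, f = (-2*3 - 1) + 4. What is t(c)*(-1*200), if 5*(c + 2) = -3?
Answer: 1120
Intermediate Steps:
c = -13/5 (c = -2 + (⅕)*(-3) = -2 - ⅗ = -13/5 ≈ -2.6000)
f = -3 (f = (-6 - 1) + 4 = -7 + 4 = -3)
t(W) = -3 + W (t(W) = W - 3 = -3 + W)
t(c)*(-1*200) = (-3 - 13/5)*(-1*200) = -28/5*(-200) = 1120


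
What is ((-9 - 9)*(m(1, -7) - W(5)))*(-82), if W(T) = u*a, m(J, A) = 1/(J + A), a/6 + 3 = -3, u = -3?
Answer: -159654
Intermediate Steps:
a = -36 (a = -18 + 6*(-3) = -18 - 18 = -36)
m(J, A) = 1/(A + J)
W(T) = 108 (W(T) = -3*(-36) = 108)
((-9 - 9)*(m(1, -7) - W(5)))*(-82) = ((-9 - 9)*(1/(-7 + 1) - 1*108))*(-82) = -18*(1/(-6) - 108)*(-82) = -18*(-1/6 - 108)*(-82) = -18*(-649/6)*(-82) = 1947*(-82) = -159654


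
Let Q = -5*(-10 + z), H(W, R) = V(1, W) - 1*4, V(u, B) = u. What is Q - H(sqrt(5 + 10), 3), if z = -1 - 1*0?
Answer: 58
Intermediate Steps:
z = -1 (z = -1 + 0 = -1)
H(W, R) = -3 (H(W, R) = 1 - 1*4 = 1 - 4 = -3)
Q = 55 (Q = -5*(-10 - 1) = -5*(-11) = 55)
Q - H(sqrt(5 + 10), 3) = 55 - 1*(-3) = 55 + 3 = 58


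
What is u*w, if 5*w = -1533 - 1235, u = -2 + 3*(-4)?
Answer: 38752/5 ≈ 7750.4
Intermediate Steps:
u = -14 (u = -2 - 12 = -14)
w = -2768/5 (w = (-1533 - 1235)/5 = (1/5)*(-2768) = -2768/5 ≈ -553.60)
u*w = -14*(-2768/5) = 38752/5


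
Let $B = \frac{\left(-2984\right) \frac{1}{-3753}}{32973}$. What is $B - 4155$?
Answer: $- \frac{514171561711}{123747669} \approx -4155.0$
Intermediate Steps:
$B = \frac{2984}{123747669}$ ($B = \left(-2984\right) \left(- \frac{1}{3753}\right) \frac{1}{32973} = \frac{2984}{3753} \cdot \frac{1}{32973} = \frac{2984}{123747669} \approx 2.4114 \cdot 10^{-5}$)
$B - 4155 = \frac{2984}{123747669} - 4155 = - \frac{514171561711}{123747669}$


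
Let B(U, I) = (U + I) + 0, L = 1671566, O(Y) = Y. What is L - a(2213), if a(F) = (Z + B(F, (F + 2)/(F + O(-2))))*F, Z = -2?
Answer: -7127366342/2211 ≈ -3.2236e+6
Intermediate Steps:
B(U, I) = I + U (B(U, I) = (I + U) + 0 = I + U)
a(F) = F*(-2 + F + (2 + F)/(-2 + F)) (a(F) = (-2 + ((F + 2)/(F - 2) + F))*F = (-2 + ((2 + F)/(-2 + F) + F))*F = (-2 + (F + (2 + F)/(-2 + F)))*F = (-2 + F + (2 + F)/(-2 + F))*F = F*(-2 + F + (2 + F)/(-2 + F)))
L - a(2213) = 1671566 - 2213*(2 + 2213 + (-2 + 2213)**2)/(-2 + 2213) = 1671566 - 2213*(2 + 2213 + 2211**2)/2211 = 1671566 - 2213*(2 + 2213 + 4888521)/2211 = 1671566 - 2213*4890736/2211 = 1671566 - 1*10823198768/2211 = 1671566 - 10823198768/2211 = -7127366342/2211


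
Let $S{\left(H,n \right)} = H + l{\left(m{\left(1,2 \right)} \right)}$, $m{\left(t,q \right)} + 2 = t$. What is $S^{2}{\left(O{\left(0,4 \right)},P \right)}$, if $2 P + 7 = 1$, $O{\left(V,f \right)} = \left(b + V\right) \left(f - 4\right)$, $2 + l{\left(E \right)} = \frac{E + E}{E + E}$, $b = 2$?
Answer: $1$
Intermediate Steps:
$m{\left(t,q \right)} = -2 + t$
$l{\left(E \right)} = -1$ ($l{\left(E \right)} = -2 + \frac{E + E}{E + E} = -2 + \frac{2 E}{2 E} = -2 + 2 E \frac{1}{2 E} = -2 + 1 = -1$)
$O{\left(V,f \right)} = \left(-4 + f\right) \left(2 + V\right)$ ($O{\left(V,f \right)} = \left(2 + V\right) \left(f - 4\right) = \left(2 + V\right) \left(-4 + f\right) = \left(-4 + f\right) \left(2 + V\right)$)
$P = -3$ ($P = - \frac{7}{2} + \frac{1}{2} \cdot 1 = - \frac{7}{2} + \frac{1}{2} = -3$)
$S{\left(H,n \right)} = -1 + H$ ($S{\left(H,n \right)} = H - 1 = -1 + H$)
$S^{2}{\left(O{\left(0,4 \right)},P \right)} = \left(-1 + \left(-8 - 0 + 2 \cdot 4 + 0 \cdot 4\right)\right)^{2} = \left(-1 + \left(-8 + 0 + 8 + 0\right)\right)^{2} = \left(-1 + 0\right)^{2} = \left(-1\right)^{2} = 1$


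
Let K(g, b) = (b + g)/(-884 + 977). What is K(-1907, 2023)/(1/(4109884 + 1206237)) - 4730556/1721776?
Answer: 265441806990557/40031292 ≈ 6.6309e+6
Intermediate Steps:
K(g, b) = b/93 + g/93 (K(g, b) = (b + g)/93 = (b + g)*(1/93) = b/93 + g/93)
K(-1907, 2023)/(1/(4109884 + 1206237)) - 4730556/1721776 = ((1/93)*2023 + (1/93)*(-1907))/(1/(4109884 + 1206237)) - 4730556/1721776 = (2023/93 - 1907/93)/(1/5316121) - 4730556*1/1721776 = 116/(93*(1/5316121)) - 1182639/430444 = (116/93)*5316121 - 1182639/430444 = 616670036/93 - 1182639/430444 = 265441806990557/40031292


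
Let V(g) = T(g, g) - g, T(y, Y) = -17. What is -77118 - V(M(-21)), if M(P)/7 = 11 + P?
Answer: -77171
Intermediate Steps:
M(P) = 77 + 7*P (M(P) = 7*(11 + P) = 77 + 7*P)
V(g) = -17 - g
-77118 - V(M(-21)) = -77118 - (-17 - (77 + 7*(-21))) = -77118 - (-17 - (77 - 147)) = -77118 - (-17 - 1*(-70)) = -77118 - (-17 + 70) = -77118 - 1*53 = -77118 - 53 = -77171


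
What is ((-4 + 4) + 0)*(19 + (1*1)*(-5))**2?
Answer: 0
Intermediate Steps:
((-4 + 4) + 0)*(19 + (1*1)*(-5))**2 = (0 + 0)*(19 + 1*(-5))**2 = 0*(19 - 5)**2 = 0*14**2 = 0*196 = 0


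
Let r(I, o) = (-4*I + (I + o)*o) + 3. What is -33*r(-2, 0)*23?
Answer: -8349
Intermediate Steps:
r(I, o) = 3 - 4*I + o*(I + o) (r(I, o) = (-4*I + o*(I + o)) + 3 = 3 - 4*I + o*(I + o))
-33*r(-2, 0)*23 = -33*(3 + 0² - 4*(-2) - 2*0)*23 = -33*(3 + 0 + 8 + 0)*23 = -33*11*23 = -363*23 = -8349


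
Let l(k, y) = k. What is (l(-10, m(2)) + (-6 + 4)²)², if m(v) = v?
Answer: 36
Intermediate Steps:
(l(-10, m(2)) + (-6 + 4)²)² = (-10 + (-6 + 4)²)² = (-10 + (-2)²)² = (-10 + 4)² = (-6)² = 36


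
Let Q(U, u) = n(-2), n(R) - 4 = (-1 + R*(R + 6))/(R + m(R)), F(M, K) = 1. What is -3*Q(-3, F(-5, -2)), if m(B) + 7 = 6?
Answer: -21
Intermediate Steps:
m(B) = -1 (m(B) = -7 + 6 = -1)
n(R) = 4 + (-1 + R*(6 + R))/(-1 + R) (n(R) = 4 + (-1 + R*(R + 6))/(R - 1) = 4 + (-1 + R*(6 + R))/(-1 + R))
Q(U, u) = 7 (Q(U, u) = (-5 + (-2)² + 10*(-2))/(-1 - 2) = (-5 + 4 - 20)/(-3) = -⅓*(-21) = 7)
-3*Q(-3, F(-5, -2)) = -3*7 = -21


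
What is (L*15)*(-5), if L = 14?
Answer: -1050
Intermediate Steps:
(L*15)*(-5) = (14*15)*(-5) = 210*(-5) = -1050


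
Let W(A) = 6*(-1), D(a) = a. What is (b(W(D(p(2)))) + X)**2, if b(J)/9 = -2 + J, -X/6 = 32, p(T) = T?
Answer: 69696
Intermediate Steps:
X = -192 (X = -6*32 = -192)
W(A) = -6
b(J) = -18 + 9*J (b(J) = 9*(-2 + J) = -18 + 9*J)
(b(W(D(p(2)))) + X)**2 = ((-18 + 9*(-6)) - 192)**2 = ((-18 - 54) - 192)**2 = (-72 - 192)**2 = (-264)**2 = 69696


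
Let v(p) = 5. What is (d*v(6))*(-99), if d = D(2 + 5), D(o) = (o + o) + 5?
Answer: -9405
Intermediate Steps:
D(o) = 5 + 2*o (D(o) = 2*o + 5 = 5 + 2*o)
d = 19 (d = 5 + 2*(2 + 5) = 5 + 2*7 = 5 + 14 = 19)
(d*v(6))*(-99) = (19*5)*(-99) = 95*(-99) = -9405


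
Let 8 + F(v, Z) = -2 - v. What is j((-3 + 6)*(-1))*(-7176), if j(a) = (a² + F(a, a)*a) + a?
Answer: -193752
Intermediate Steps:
F(v, Z) = -10 - v (F(v, Z) = -8 + (-2 - v) = -10 - v)
j(a) = a + a² + a*(-10 - a) (j(a) = (a² + (-10 - a)*a) + a = (a² + a*(-10 - a)) + a = a + a² + a*(-10 - a))
j((-3 + 6)*(-1))*(-7176) = -9*(-3 + 6)*(-1)*(-7176) = -27*(-1)*(-7176) = -9*(-3)*(-7176) = 27*(-7176) = -193752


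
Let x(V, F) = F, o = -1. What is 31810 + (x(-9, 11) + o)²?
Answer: 31910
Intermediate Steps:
31810 + (x(-9, 11) + o)² = 31810 + (11 - 1)² = 31810 + 10² = 31810 + 100 = 31910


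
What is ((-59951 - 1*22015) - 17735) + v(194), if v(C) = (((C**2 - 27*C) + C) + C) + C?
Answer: -66721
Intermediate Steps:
v(C) = C**2 - 24*C (v(C) = ((C**2 - 26*C) + C) + C = (C**2 - 25*C) + C = C**2 - 24*C)
((-59951 - 1*22015) - 17735) + v(194) = ((-59951 - 1*22015) - 17735) + 194*(-24 + 194) = ((-59951 - 22015) - 17735) + 194*170 = (-81966 - 17735) + 32980 = -99701 + 32980 = -66721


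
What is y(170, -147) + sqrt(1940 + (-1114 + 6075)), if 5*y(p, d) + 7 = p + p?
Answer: 333/5 + sqrt(6901) ≈ 149.67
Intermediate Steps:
y(p, d) = -7/5 + 2*p/5 (y(p, d) = -7/5 + (p + p)/5 = -7/5 + (2*p)/5 = -7/5 + 2*p/5)
y(170, -147) + sqrt(1940 + (-1114 + 6075)) = (-7/5 + (2/5)*170) + sqrt(1940 + (-1114 + 6075)) = (-7/5 + 68) + sqrt(1940 + 4961) = 333/5 + sqrt(6901)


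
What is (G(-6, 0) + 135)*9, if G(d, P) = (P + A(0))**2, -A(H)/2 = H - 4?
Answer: 1791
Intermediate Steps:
A(H) = 8 - 2*H (A(H) = -2*(H - 4) = -2*(-4 + H) = 8 - 2*H)
G(d, P) = (8 + P)**2 (G(d, P) = (P + (8 - 2*0))**2 = (P + (8 + 0))**2 = (P + 8)**2 = (8 + P)**2)
(G(-6, 0) + 135)*9 = ((8 + 0)**2 + 135)*9 = (8**2 + 135)*9 = (64 + 135)*9 = 199*9 = 1791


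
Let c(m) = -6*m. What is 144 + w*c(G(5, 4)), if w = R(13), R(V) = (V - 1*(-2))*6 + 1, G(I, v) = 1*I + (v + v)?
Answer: -6954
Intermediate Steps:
G(I, v) = I + 2*v
R(V) = 13 + 6*V (R(V) = (V + 2)*6 + 1 = (2 + V)*6 + 1 = (12 + 6*V) + 1 = 13 + 6*V)
w = 91 (w = 13 + 6*13 = 13 + 78 = 91)
144 + w*c(G(5, 4)) = 144 + 91*(-6*(5 + 2*4)) = 144 + 91*(-6*(5 + 8)) = 144 + 91*(-6*13) = 144 + 91*(-78) = 144 - 7098 = -6954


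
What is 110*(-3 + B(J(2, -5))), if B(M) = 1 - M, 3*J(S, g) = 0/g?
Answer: -220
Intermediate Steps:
J(S, g) = 0 (J(S, g) = (0/g)/3 = (⅓)*0 = 0)
110*(-3 + B(J(2, -5))) = 110*(-3 + (1 - 1*0)) = 110*(-3 + (1 + 0)) = 110*(-3 + 1) = 110*(-2) = -220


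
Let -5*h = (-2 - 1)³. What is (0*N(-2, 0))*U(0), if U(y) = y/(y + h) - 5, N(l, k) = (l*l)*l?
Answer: 0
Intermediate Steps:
h = 27/5 (h = -(-2 - 1)³/5 = -⅕*(-3)³ = -⅕*(-27) = 27/5 ≈ 5.4000)
N(l, k) = l³ (N(l, k) = l²*l = l³)
U(y) = -5 + y/(27/5 + y) (U(y) = y/(y + 27/5) - 5 = y/(27/5 + y) - 5 = -5 + y/(27/5 + y))
(0*N(-2, 0))*U(0) = (0*(-2)³)*(5*(-27 - 4*0)/(27 + 5*0)) = (0*(-8))*(5*(-27 + 0)/(27 + 0)) = 0*(5*(-27)/27) = 0*(5*(1/27)*(-27)) = 0*(-5) = 0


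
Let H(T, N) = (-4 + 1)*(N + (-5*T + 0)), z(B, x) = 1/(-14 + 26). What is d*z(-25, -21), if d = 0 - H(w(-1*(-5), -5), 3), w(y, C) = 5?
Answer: -11/2 ≈ -5.5000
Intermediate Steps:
z(B, x) = 1/12
H(T, N) = -3*N + 15*T (H(T, N) = -3*(N - 5*T) = -3*N + 15*T)
d = -66 (d = 0 - (-3*3 + 15*5) = 0 - (-9 + 75) = 0 - 1*66 = 0 - 66 = -66)
d*z(-25, -21) = -66*1/12 = -11/2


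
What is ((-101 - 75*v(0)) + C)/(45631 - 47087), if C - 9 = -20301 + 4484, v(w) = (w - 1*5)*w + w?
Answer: 15909/1456 ≈ 10.927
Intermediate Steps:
v(w) = w + w*(-5 + w) (v(w) = (w - 5)*w + w = (-5 + w)*w + w = w*(-5 + w) + w = w + w*(-5 + w))
C = -15808 (C = 9 + (-20301 + 4484) = 9 - 15817 = -15808)
((-101 - 75*v(0)) + C)/(45631 - 47087) = ((-101 - 0*(-4 + 0)) - 15808)/(45631 - 47087) = ((-101 - 0*(-4)) - 15808)/(-1456) = ((-101 - 75*0) - 15808)*(-1/1456) = ((-101 + 0) - 15808)*(-1/1456) = (-101 - 15808)*(-1/1456) = -15909*(-1/1456) = 15909/1456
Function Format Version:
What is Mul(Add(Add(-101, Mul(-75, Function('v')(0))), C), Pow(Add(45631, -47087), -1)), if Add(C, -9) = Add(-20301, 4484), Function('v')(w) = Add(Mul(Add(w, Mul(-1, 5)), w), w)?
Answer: Rational(15909, 1456) ≈ 10.927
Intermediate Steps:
Function('v')(w) = Add(w, Mul(w, Add(-5, w))) (Function('v')(w) = Add(Mul(Add(w, -5), w), w) = Add(Mul(Add(-5, w), w), w) = Add(Mul(w, Add(-5, w)), w) = Add(w, Mul(w, Add(-5, w))))
C = -15808 (C = Add(9, Add(-20301, 4484)) = Add(9, -15817) = -15808)
Mul(Add(Add(-101, Mul(-75, Function('v')(0))), C), Pow(Add(45631, -47087), -1)) = Mul(Add(Add(-101, Mul(-75, Mul(0, Add(-4, 0)))), -15808), Pow(Add(45631, -47087), -1)) = Mul(Add(Add(-101, Mul(-75, Mul(0, -4))), -15808), Pow(-1456, -1)) = Mul(Add(Add(-101, Mul(-75, 0)), -15808), Rational(-1, 1456)) = Mul(Add(Add(-101, 0), -15808), Rational(-1, 1456)) = Mul(Add(-101, -15808), Rational(-1, 1456)) = Mul(-15909, Rational(-1, 1456)) = Rational(15909, 1456)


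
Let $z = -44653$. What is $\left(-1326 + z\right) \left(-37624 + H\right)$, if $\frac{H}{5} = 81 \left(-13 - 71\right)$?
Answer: $3294119476$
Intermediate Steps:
$H = -34020$ ($H = 5 \cdot 81 \left(-13 - 71\right) = 5 \cdot 81 \left(-84\right) = 5 \left(-6804\right) = -34020$)
$\left(-1326 + z\right) \left(-37624 + H\right) = \left(-1326 - 44653\right) \left(-37624 - 34020\right) = \left(-45979\right) \left(-71644\right) = 3294119476$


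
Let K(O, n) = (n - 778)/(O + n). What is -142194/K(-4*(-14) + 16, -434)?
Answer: -4289519/101 ≈ -42471.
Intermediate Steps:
K(O, n) = (-778 + n)/(O + n)
-142194/K(-4*(-14) + 16, -434) = -142194*((-4*(-14) + 16) - 434)/(-778 - 434) = -142194/(-1212/((56 + 16) - 434)) = -142194/(-1212/(72 - 434)) = -142194/(-1212/(-362)) = -142194/((-1/362*(-1212))) = -142194/606/181 = -142194*181/606 = -4289519/101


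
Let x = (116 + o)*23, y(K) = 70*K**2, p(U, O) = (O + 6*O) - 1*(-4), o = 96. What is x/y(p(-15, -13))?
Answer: 2438/264915 ≈ 0.0092030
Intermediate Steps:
p(U, O) = 4 + 7*O (p(U, O) = 7*O + 4 = 4 + 7*O)
x = 4876 (x = (116 + 96)*23 = 212*23 = 4876)
x/y(p(-15, -13)) = 4876/((70*(4 + 7*(-13))**2)) = 4876/((70*(4 - 91)**2)) = 4876/((70*(-87)**2)) = 4876/((70*7569)) = 4876/529830 = 4876*(1/529830) = 2438/264915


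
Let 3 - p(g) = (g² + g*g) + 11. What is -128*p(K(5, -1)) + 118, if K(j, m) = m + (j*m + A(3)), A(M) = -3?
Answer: 21878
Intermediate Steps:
K(j, m) = -3 + m + j*m (K(j, m) = m + (j*m - 3) = m + (-3 + j*m) = -3 + m + j*m)
p(g) = -8 - 2*g² (p(g) = 3 - ((g² + g*g) + 11) = 3 - ((g² + g²) + 11) = 3 - (2*g² + 11) = 3 - (11 + 2*g²) = 3 + (-11 - 2*g²) = -8 - 2*g²)
-128*p(K(5, -1)) + 118 = -128*(-8 - 2*(-3 - 1 + 5*(-1))²) + 118 = -128*(-8 - 2*(-3 - 1 - 5)²) + 118 = -128*(-8 - 2*(-9)²) + 118 = -128*(-8 - 2*81) + 118 = -128*(-8 - 162) + 118 = -128*(-170) + 118 = 21760 + 118 = 21878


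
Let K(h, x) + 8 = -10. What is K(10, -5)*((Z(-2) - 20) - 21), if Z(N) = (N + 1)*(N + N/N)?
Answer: 720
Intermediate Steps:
Z(N) = (1 + N)² (Z(N) = (1 + N)*(N + 1) = (1 + N)*(1 + N) = (1 + N)²)
K(h, x) = -18 (K(h, x) = -8 - 10 = -18)
K(10, -5)*((Z(-2) - 20) - 21) = -18*(((1 + (-2)² + 2*(-2)) - 20) - 21) = -18*(((1 + 4 - 4) - 20) - 21) = -18*((1 - 20) - 21) = -18*(-19 - 21) = -18*(-40) = 720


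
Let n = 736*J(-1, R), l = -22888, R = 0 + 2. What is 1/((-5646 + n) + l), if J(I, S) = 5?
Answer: -1/24854 ≈ -4.0235e-5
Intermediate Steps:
R = 2
n = 3680 (n = 736*5 = 3680)
1/((-5646 + n) + l) = 1/((-5646 + 3680) - 22888) = 1/(-1966 - 22888) = 1/(-24854) = -1/24854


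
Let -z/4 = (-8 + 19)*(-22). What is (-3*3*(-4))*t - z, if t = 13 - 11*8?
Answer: -3668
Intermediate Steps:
t = -75 (t = 13 - 88 = -75)
z = 968 (z = -4*(-8 + 19)*(-22) = -44*(-22) = -4*(-242) = 968)
(-3*3*(-4))*t - z = (-3*3*(-4))*(-75) - 1*968 = -9*(-4)*(-75) - 968 = 36*(-75) - 968 = -2700 - 968 = -3668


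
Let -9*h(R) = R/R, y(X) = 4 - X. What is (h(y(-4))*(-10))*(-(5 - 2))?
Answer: -10/3 ≈ -3.3333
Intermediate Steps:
h(R) = -1/9 (h(R) = -R/(9*R) = -1/9*1 = -1/9)
(h(y(-4))*(-10))*(-(5 - 2)) = (-1/9*(-10))*(-(5 - 2)) = 10*(-1*3)/9 = (10/9)*(-3) = -10/3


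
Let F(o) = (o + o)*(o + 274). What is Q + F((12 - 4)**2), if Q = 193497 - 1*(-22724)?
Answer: 259485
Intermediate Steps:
F(o) = 2*o*(274 + o) (F(o) = (2*o)*(274 + o) = 2*o*(274 + o))
Q = 216221 (Q = 193497 + 22724 = 216221)
Q + F((12 - 4)**2) = 216221 + 2*(12 - 4)**2*(274 + (12 - 4)**2) = 216221 + 2*8**2*(274 + 8**2) = 216221 + 2*64*(274 + 64) = 216221 + 2*64*338 = 216221 + 43264 = 259485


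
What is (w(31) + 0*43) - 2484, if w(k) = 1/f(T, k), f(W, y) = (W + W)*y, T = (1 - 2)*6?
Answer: -924049/372 ≈ -2484.0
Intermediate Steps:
T = -6 (T = -1*6 = -6)
f(W, y) = 2*W*y (f(W, y) = (2*W)*y = 2*W*y)
w(k) = -1/(12*k) (w(k) = 1/(2*(-6)*k) = 1/(-12*k) = -1/(12*k))
(w(31) + 0*43) - 2484 = (-1/12/31 + 0*43) - 2484 = (-1/12*1/31 + 0) - 2484 = (-1/372 + 0) - 2484 = -1/372 - 2484 = -924049/372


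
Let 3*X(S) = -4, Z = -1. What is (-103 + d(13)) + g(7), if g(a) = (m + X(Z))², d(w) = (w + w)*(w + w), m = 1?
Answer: 5158/9 ≈ 573.11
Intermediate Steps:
X(S) = -4/3 (X(S) = (⅓)*(-4) = -4/3)
d(w) = 4*w² (d(w) = (2*w)*(2*w) = 4*w²)
g(a) = ⅑ (g(a) = (1 - 4/3)² = (-⅓)² = ⅑)
(-103 + d(13)) + g(7) = (-103 + 4*13²) + ⅑ = (-103 + 4*169) + ⅑ = (-103 + 676) + ⅑ = 573 + ⅑ = 5158/9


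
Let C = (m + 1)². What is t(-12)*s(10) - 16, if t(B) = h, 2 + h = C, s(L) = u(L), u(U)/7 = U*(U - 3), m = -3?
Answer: 964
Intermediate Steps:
C = 4 (C = (-3 + 1)² = (-2)² = 4)
u(U) = 7*U*(-3 + U) (u(U) = 7*(U*(U - 3)) = 7*(U*(-3 + U)) = 7*U*(-3 + U))
s(L) = 7*L*(-3 + L)
h = 2 (h = -2 + 4 = 2)
t(B) = 2
t(-12)*s(10) - 16 = 2*(7*10*(-3 + 10)) - 16 = 2*(7*10*7) - 16 = 2*490 - 16 = 980 - 16 = 964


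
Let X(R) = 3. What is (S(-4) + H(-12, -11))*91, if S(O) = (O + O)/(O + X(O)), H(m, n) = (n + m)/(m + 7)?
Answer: 5733/5 ≈ 1146.6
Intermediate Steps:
H(m, n) = (m + n)/(7 + m)
S(O) = 2*O/(3 + O) (S(O) = (O + O)/(O + 3) = (2*O)/(3 + O) = 2*O/(3 + O))
(S(-4) + H(-12, -11))*91 = (2*(-4)/(3 - 4) + (-12 - 11)/(7 - 12))*91 = (2*(-4)/(-1) - 23/(-5))*91 = (2*(-4)*(-1) - ⅕*(-23))*91 = (8 + 23/5)*91 = (63/5)*91 = 5733/5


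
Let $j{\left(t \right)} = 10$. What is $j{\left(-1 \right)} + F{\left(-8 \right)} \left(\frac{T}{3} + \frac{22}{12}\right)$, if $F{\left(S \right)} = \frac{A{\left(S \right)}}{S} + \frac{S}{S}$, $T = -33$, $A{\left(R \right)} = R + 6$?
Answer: $- \frac{35}{24} \approx -1.4583$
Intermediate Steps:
$A{\left(R \right)} = 6 + R$
$F{\left(S \right)} = 1 + \frac{6 + S}{S}$ ($F{\left(S \right)} = \frac{6 + S}{S} + \frac{S}{S} = \frac{6 + S}{S} + 1 = 1 + \frac{6 + S}{S}$)
$j{\left(-1 \right)} + F{\left(-8 \right)} \left(\frac{T}{3} + \frac{22}{12}\right) = 10 + \left(2 + \frac{6}{-8}\right) \left(- \frac{33}{3} + \frac{22}{12}\right) = 10 + \left(2 + 6 \left(- \frac{1}{8}\right)\right) \left(\left(-33\right) \frac{1}{3} + 22 \cdot \frac{1}{12}\right) = 10 + \left(2 - \frac{3}{4}\right) \left(-11 + \frac{11}{6}\right) = 10 + \frac{5}{4} \left(- \frac{55}{6}\right) = 10 - \frac{275}{24} = - \frac{35}{24}$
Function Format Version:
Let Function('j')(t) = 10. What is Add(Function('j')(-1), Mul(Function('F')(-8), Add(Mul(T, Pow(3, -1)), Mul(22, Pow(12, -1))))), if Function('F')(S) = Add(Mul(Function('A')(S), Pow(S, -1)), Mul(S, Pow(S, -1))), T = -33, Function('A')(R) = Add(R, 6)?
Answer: Rational(-35, 24) ≈ -1.4583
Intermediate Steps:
Function('A')(R) = Add(6, R)
Function('F')(S) = Add(1, Mul(Pow(S, -1), Add(6, S))) (Function('F')(S) = Add(Mul(Add(6, S), Pow(S, -1)), Mul(S, Pow(S, -1))) = Add(Mul(Pow(S, -1), Add(6, S)), 1) = Add(1, Mul(Pow(S, -1), Add(6, S))))
Add(Function('j')(-1), Mul(Function('F')(-8), Add(Mul(T, Pow(3, -1)), Mul(22, Pow(12, -1))))) = Add(10, Mul(Add(2, Mul(6, Pow(-8, -1))), Add(Mul(-33, Pow(3, -1)), Mul(22, Pow(12, -1))))) = Add(10, Mul(Add(2, Mul(6, Rational(-1, 8))), Add(Mul(-33, Rational(1, 3)), Mul(22, Rational(1, 12))))) = Add(10, Mul(Add(2, Rational(-3, 4)), Add(-11, Rational(11, 6)))) = Add(10, Mul(Rational(5, 4), Rational(-55, 6))) = Add(10, Rational(-275, 24)) = Rational(-35, 24)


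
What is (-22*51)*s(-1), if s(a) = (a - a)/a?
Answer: 0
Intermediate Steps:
s(a) = 0 (s(a) = 0/a = 0)
(-22*51)*s(-1) = -22*51*0 = -1122*0 = 0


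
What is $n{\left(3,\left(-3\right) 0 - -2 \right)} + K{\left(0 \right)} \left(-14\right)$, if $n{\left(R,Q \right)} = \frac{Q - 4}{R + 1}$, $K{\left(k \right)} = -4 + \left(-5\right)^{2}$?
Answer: $- \frac{589}{2} \approx -294.5$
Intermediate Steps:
$K{\left(k \right)} = 21$ ($K{\left(k \right)} = -4 + 25 = 21$)
$n{\left(R,Q \right)} = \frac{-4 + Q}{1 + R}$
$n{\left(3,\left(-3\right) 0 - -2 \right)} + K{\left(0 \right)} \left(-14\right) = \frac{-4 - -2}{1 + 3} + 21 \left(-14\right) = \frac{-4 + \left(0 + 2\right)}{4} - 294 = \frac{-4 + 2}{4} - 294 = \frac{1}{4} \left(-2\right) - 294 = - \frac{1}{2} - 294 = - \frac{589}{2}$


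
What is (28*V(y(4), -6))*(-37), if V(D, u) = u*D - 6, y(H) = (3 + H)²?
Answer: 310800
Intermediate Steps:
V(D, u) = -6 + D*u (V(D, u) = D*u - 6 = -6 + D*u)
(28*V(y(4), -6))*(-37) = (28*(-6 + (3 + 4)²*(-6)))*(-37) = (28*(-6 + 7²*(-6)))*(-37) = (28*(-6 + 49*(-6)))*(-37) = (28*(-6 - 294))*(-37) = (28*(-300))*(-37) = -8400*(-37) = 310800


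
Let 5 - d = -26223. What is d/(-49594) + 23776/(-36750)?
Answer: -535756486/455644875 ≈ -1.1758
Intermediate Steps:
d = 26228 (d = 5 - 1*(-26223) = 5 + 26223 = 26228)
d/(-49594) + 23776/(-36750) = 26228/(-49594) + 23776/(-36750) = 26228*(-1/49594) + 23776*(-1/36750) = -13114/24797 - 11888/18375 = -535756486/455644875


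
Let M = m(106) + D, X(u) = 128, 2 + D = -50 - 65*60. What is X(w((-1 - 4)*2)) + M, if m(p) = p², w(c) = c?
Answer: 7412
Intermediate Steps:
D = -3952 (D = -2 + (-50 - 65*60) = -2 + (-50 - 3900) = -2 - 3950 = -3952)
M = 7284 (M = 106² - 3952 = 11236 - 3952 = 7284)
X(w((-1 - 4)*2)) + M = 128 + 7284 = 7412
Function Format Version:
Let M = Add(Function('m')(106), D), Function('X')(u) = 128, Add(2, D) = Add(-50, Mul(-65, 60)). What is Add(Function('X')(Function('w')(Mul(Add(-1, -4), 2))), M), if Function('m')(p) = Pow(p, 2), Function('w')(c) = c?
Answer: 7412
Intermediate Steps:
D = -3952 (D = Add(-2, Add(-50, Mul(-65, 60))) = Add(-2, Add(-50, -3900)) = Add(-2, -3950) = -3952)
M = 7284 (M = Add(Pow(106, 2), -3952) = Add(11236, -3952) = 7284)
Add(Function('X')(Function('w')(Mul(Add(-1, -4), 2))), M) = Add(128, 7284) = 7412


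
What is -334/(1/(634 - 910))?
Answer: 92184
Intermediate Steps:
-334/(1/(634 - 910)) = -334/(1/(-276)) = -334/(-1/276) = -334*(-276) = 92184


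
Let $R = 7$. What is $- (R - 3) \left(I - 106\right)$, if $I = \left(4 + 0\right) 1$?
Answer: $408$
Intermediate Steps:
$I = 4$ ($I = 4 \cdot 1 = 4$)
$- (R - 3) \left(I - 106\right) = - (7 - 3) \left(4 - 106\right) = \left(-1\right) 4 \left(-102\right) = \left(-4\right) \left(-102\right) = 408$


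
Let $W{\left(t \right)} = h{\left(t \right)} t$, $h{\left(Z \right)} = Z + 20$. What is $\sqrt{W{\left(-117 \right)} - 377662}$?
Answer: $i \sqrt{366313} \approx 605.24 i$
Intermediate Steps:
$h{\left(Z \right)} = 20 + Z$
$W{\left(t \right)} = t \left(20 + t\right)$ ($W{\left(t \right)} = \left(20 + t\right) t = t \left(20 + t\right)$)
$\sqrt{W{\left(-117 \right)} - 377662} = \sqrt{- 117 \left(20 - 117\right) - 377662} = \sqrt{\left(-117\right) \left(-97\right) - 377662} = \sqrt{11349 - 377662} = \sqrt{-366313} = i \sqrt{366313}$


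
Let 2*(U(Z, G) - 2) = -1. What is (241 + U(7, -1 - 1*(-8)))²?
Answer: 235225/4 ≈ 58806.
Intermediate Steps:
U(Z, G) = 3/2 (U(Z, G) = 2 + (½)*(-1) = 2 - ½ = 3/2)
(241 + U(7, -1 - 1*(-8)))² = (241 + 3/2)² = (485/2)² = 235225/4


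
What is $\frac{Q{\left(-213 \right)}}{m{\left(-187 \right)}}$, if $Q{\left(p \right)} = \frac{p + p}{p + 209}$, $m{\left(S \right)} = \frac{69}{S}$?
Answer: $- \frac{13277}{46} \approx -288.63$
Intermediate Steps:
$Q{\left(p \right)} = \frac{2 p}{209 + p}$
$\frac{Q{\left(-213 \right)}}{m{\left(-187 \right)}} = \frac{2 \left(-213\right) \frac{1}{209 - 213}}{69 \frac{1}{-187}} = \frac{2 \left(-213\right) \frac{1}{-4}}{69 \left(- \frac{1}{187}\right)} = \frac{2 \left(-213\right) \left(- \frac{1}{4}\right)}{- \frac{69}{187}} = \frac{213}{2} \left(- \frac{187}{69}\right) = - \frac{13277}{46}$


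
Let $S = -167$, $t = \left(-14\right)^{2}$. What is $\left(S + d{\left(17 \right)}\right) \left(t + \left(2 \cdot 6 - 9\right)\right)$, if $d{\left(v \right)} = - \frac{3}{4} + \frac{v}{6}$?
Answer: $- \frac{393821}{12} \approx -32818.0$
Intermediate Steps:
$t = 196$
$d{\left(v \right)} = - \frac{3}{4} + \frac{v}{6}$ ($d{\left(v \right)} = \left(-3\right) \frac{1}{4} + v \frac{1}{6} = - \frac{3}{4} + \frac{v}{6}$)
$\left(S + d{\left(17 \right)}\right) \left(t + \left(2 \cdot 6 - 9\right)\right) = \left(-167 + \left(- \frac{3}{4} + \frac{1}{6} \cdot 17\right)\right) \left(196 + \left(2 \cdot 6 - 9\right)\right) = \left(-167 + \left(- \frac{3}{4} + \frac{17}{6}\right)\right) \left(196 + \left(12 - 9\right)\right) = \left(-167 + \frac{25}{12}\right) \left(196 + 3\right) = \left(- \frac{1979}{12}\right) 199 = - \frac{393821}{12}$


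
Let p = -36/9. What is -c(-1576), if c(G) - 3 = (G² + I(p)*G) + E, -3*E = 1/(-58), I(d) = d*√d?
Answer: -432177547/174 - 12608*I ≈ -2.4838e+6 - 12608.0*I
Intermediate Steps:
p = -4 (p = -36*⅑ = -4)
I(d) = d^(3/2)
E = 1/174 (E = -⅓/(-58) = -⅓*(-1/58) = 1/174 ≈ 0.0057471)
c(G) = 523/174 + G² - 8*I*G (c(G) = 3 + ((G² + (-4)^(3/2)*G) + 1/174) = 3 + ((G² + (-8*I)*G) + 1/174) = 3 + ((G² - 8*I*G) + 1/174) = 3 + (1/174 + G² - 8*I*G) = 523/174 + G² - 8*I*G)
-c(-1576) = -(523/174 + (-1576)² - 8*I*(-1576)) = -(523/174 + 2483776 + 12608*I) = -(432177547/174 + 12608*I) = -432177547/174 - 12608*I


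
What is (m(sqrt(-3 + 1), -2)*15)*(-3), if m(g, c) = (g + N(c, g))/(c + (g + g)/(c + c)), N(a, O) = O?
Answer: 180*sqrt(2)/(sqrt(2) - 4*I) ≈ 20.0 + 56.569*I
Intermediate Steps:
m(g, c) = 2*g/(c + g/c) (m(g, c) = (g + g)/(c + (g + g)/(c + c)) = (2*g)/(c + (2*g)/((2*c))) = (2*g)/(c + (2*g)*(1/(2*c))) = (2*g)/(c + g/c) = 2*g/(c + g/c))
(m(sqrt(-3 + 1), -2)*15)*(-3) = ((2*(-2)*sqrt(-3 + 1)/(sqrt(-3 + 1) + (-2)**2))*15)*(-3) = ((2*(-2)*sqrt(-2)/(sqrt(-2) + 4))*15)*(-3) = ((2*(-2)*(I*sqrt(2))/(I*sqrt(2) + 4))*15)*(-3) = ((2*(-2)*(I*sqrt(2))/(4 + I*sqrt(2)))*15)*(-3) = (-4*I*sqrt(2)/(4 + I*sqrt(2))*15)*(-3) = -60*I*sqrt(2)/(4 + I*sqrt(2))*(-3) = 180*I*sqrt(2)/(4 + I*sqrt(2))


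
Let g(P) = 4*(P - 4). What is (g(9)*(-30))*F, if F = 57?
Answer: -34200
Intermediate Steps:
g(P) = -16 + 4*P (g(P) = 4*(-4 + P) = -16 + 4*P)
(g(9)*(-30))*F = ((-16 + 4*9)*(-30))*57 = ((-16 + 36)*(-30))*57 = (20*(-30))*57 = -600*57 = -34200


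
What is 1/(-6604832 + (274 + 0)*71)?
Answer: -1/6585378 ≈ -1.5185e-7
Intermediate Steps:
1/(-6604832 + (274 + 0)*71) = 1/(-6604832 + 274*71) = 1/(-6604832 + 19454) = 1/(-6585378) = -1/6585378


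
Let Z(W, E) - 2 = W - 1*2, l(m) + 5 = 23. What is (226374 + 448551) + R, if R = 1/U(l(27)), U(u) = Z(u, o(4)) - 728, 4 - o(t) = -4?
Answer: 479196749/710 ≈ 6.7493e+5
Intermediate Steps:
o(t) = 8 (o(t) = 4 - 1*(-4) = 4 + 4 = 8)
l(m) = 18 (l(m) = -5 + 23 = 18)
Z(W, E) = W (Z(W, E) = 2 + (W - 1*2) = 2 + (W - 2) = 2 + (-2 + W) = W)
U(u) = -728 + u (U(u) = u - 728 = -728 + u)
R = -1/710 (R = 1/(-728 + 18) = 1/(-710) = -1/710 ≈ -0.0014085)
(226374 + 448551) + R = (226374 + 448551) - 1/710 = 674925 - 1/710 = 479196749/710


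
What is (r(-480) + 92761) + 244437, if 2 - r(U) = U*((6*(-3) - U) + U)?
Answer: 328560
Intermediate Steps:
r(U) = 2 + 18*U (r(U) = 2 - U*((6*(-3) - U) + U) = 2 - U*((-18 - U) + U) = 2 - U*(-18) = 2 - (-18)*U = 2 + 18*U)
(r(-480) + 92761) + 244437 = ((2 + 18*(-480)) + 92761) + 244437 = ((2 - 8640) + 92761) + 244437 = (-8638 + 92761) + 244437 = 84123 + 244437 = 328560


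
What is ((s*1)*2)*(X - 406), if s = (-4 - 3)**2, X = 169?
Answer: -23226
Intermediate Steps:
s = 49 (s = (-7)**2 = 49)
((s*1)*2)*(X - 406) = ((49*1)*2)*(169 - 406) = (49*2)*(-237) = 98*(-237) = -23226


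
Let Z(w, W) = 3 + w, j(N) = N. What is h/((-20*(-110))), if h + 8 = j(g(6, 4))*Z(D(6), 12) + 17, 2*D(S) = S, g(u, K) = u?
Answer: 9/440 ≈ 0.020455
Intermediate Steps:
D(S) = S/2
h = 45 (h = -8 + (6*(3 + (½)*6) + 17) = -8 + (6*(3 + 3) + 17) = -8 + (6*6 + 17) = -8 + (36 + 17) = -8 + 53 = 45)
h/((-20*(-110))) = 45/((-20*(-110))) = 45/2200 = 45*(1/2200) = 9/440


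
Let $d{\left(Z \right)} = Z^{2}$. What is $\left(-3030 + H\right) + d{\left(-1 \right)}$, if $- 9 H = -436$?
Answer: $- \frac{26825}{9} \approx -2980.6$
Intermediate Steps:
$H = \frac{436}{9}$ ($H = \left(- \frac{1}{9}\right) \left(-436\right) = \frac{436}{9} \approx 48.444$)
$\left(-3030 + H\right) + d{\left(-1 \right)} = \left(-3030 + \frac{436}{9}\right) + \left(-1\right)^{2} = - \frac{26834}{9} + 1 = - \frac{26825}{9}$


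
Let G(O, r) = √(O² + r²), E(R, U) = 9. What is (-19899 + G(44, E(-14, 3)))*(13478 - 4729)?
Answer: -174096351 + 8749*√2017 ≈ -1.7370e+8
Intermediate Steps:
(-19899 + G(44, E(-14, 3)))*(13478 - 4729) = (-19899 + √(44² + 9²))*(13478 - 4729) = (-19899 + √(1936 + 81))*8749 = (-19899 + √2017)*8749 = -174096351 + 8749*√2017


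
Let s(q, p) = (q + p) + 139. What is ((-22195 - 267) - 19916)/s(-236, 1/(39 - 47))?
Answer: 16144/37 ≈ 436.32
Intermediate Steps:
s(q, p) = 139 + p + q (s(q, p) = (p + q) + 139 = 139 + p + q)
((-22195 - 267) - 19916)/s(-236, 1/(39 - 47)) = ((-22195 - 267) - 19916)/(139 + 1/(39 - 47) - 236) = (-22462 - 19916)/(139 + 1/(-8) - 236) = -42378/(139 - ⅛ - 236) = -42378/(-777/8) = -42378*(-8/777) = 16144/37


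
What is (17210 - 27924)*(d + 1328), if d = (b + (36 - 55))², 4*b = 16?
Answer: -16638842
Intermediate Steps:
b = 4 (b = (¼)*16 = 4)
d = 225 (d = (4 + (36 - 55))² = (4 - 19)² = (-15)² = 225)
(17210 - 27924)*(d + 1328) = (17210 - 27924)*(225 + 1328) = -10714*1553 = -16638842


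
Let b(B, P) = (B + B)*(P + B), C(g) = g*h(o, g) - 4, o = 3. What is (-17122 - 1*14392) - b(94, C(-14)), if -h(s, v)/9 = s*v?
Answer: 946462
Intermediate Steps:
h(s, v) = -9*s*v
C(g) = -4 - 27*g**2 (C(g) = g*(-9*3*g) - 4 = g*(-27*g) - 4 = -27*g**2 - 4 = -4 - 27*g**2)
b(B, P) = 2*B*(B + P) (b(B, P) = (2*B)*(B + P) = 2*B*(B + P))
(-17122 - 1*14392) - b(94, C(-14)) = (-17122 - 1*14392) - 2*94*(94 + (-4 - 27*(-14)**2)) = (-17122 - 14392) - 2*94*(94 + (-4 - 27*196)) = -31514 - 2*94*(94 + (-4 - 5292)) = -31514 - 2*94*(94 - 5296) = -31514 - 2*94*(-5202) = -31514 - 1*(-977976) = -31514 + 977976 = 946462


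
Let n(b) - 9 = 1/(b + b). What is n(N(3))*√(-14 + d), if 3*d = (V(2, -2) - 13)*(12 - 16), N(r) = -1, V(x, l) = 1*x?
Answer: 17*√6/6 ≈ 6.9402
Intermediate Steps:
V(x, l) = x
d = 44/3 (d = ((2 - 13)*(12 - 16))/3 = (-11*(-4))/3 = (⅓)*44 = 44/3 ≈ 14.667)
n(b) = 9 + 1/(2*b) (n(b) = 9 + 1/(b + b) = 9 + 1/(2*b))
n(N(3))*√(-14 + d) = (9 + (½)/(-1))*√(-14 + 44/3) = (9 + (½)*(-1))*√(⅔) = (9 - ½)*(√6/3) = 17*(√6/3)/2 = 17*√6/6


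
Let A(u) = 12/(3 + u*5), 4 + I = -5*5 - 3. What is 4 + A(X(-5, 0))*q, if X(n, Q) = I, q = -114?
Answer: 1996/157 ≈ 12.713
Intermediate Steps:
I = -32 (I = -4 + (-5*5 - 3) = -4 + (-25 - 3) = -4 - 28 = -32)
X(n, Q) = -32
A(u) = 12/(3 + 5*u)
4 + A(X(-5, 0))*q = 4 + (12/(3 + 5*(-32)))*(-114) = 4 + (12/(3 - 160))*(-114) = 4 + (12/(-157))*(-114) = 4 + (12*(-1/157))*(-114) = 4 - 12/157*(-114) = 4 + 1368/157 = 1996/157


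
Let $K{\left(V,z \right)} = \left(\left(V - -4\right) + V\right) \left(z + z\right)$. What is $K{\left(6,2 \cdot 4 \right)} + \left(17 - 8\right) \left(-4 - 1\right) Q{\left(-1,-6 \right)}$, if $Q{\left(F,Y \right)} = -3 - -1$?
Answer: $346$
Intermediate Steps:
$Q{\left(F,Y \right)} = -2$ ($Q{\left(F,Y \right)} = -3 + 1 = -2$)
$K{\left(V,z \right)} = 2 z \left(4 + 2 V\right)$ ($K{\left(V,z \right)} = \left(\left(V + 4\right) + V\right) 2 z = \left(\left(4 + V\right) + V\right) 2 z = \left(4 + 2 V\right) 2 z = 2 z \left(4 + 2 V\right)$)
$K{\left(6,2 \cdot 4 \right)} + \left(17 - 8\right) \left(-4 - 1\right) Q{\left(-1,-6 \right)} = 4 \cdot 2 \cdot 4 \left(2 + 6\right) + \left(17 - 8\right) \left(-4 - 1\right) \left(-2\right) = 4 \cdot 8 \cdot 8 + 9 \left(-5\right) \left(-2\right) = 256 - -90 = 256 + 90 = 346$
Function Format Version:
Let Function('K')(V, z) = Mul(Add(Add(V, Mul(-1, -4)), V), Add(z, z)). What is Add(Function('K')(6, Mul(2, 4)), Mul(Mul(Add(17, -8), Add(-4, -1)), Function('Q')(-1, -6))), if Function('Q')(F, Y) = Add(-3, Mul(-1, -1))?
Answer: 346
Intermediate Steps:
Function('Q')(F, Y) = -2 (Function('Q')(F, Y) = Add(-3, 1) = -2)
Function('K')(V, z) = Mul(2, z, Add(4, Mul(2, V))) (Function('K')(V, z) = Mul(Add(Add(V, 4), V), Mul(2, z)) = Mul(Add(Add(4, V), V), Mul(2, z)) = Mul(Add(4, Mul(2, V)), Mul(2, z)) = Mul(2, z, Add(4, Mul(2, V))))
Add(Function('K')(6, Mul(2, 4)), Mul(Mul(Add(17, -8), Add(-4, -1)), Function('Q')(-1, -6))) = Add(Mul(4, Mul(2, 4), Add(2, 6)), Mul(Mul(Add(17, -8), Add(-4, -1)), -2)) = Add(Mul(4, 8, 8), Mul(Mul(9, -5), -2)) = Add(256, Mul(-45, -2)) = Add(256, 90) = 346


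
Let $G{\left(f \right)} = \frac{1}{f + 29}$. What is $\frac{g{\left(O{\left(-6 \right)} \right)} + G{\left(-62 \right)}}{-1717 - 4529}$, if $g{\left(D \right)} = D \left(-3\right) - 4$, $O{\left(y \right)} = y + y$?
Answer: $- \frac{1055}{206118} \approx -0.0051184$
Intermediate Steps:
$G{\left(f \right)} = \frac{1}{29 + f}$
$O{\left(y \right)} = 2 y$
$g{\left(D \right)} = -4 - 3 D$ ($g{\left(D \right)} = - 3 D - 4 = -4 - 3 D$)
$\frac{g{\left(O{\left(-6 \right)} \right)} + G{\left(-62 \right)}}{-1717 - 4529} = \frac{\left(-4 - 3 \cdot 2 \left(-6\right)\right) + \frac{1}{29 - 62}}{-1717 - 4529} = \frac{\left(-4 - -36\right) + \frac{1}{-33}}{-6246} = \left(\left(-4 + 36\right) - \frac{1}{33}\right) \left(- \frac{1}{6246}\right) = \left(32 - \frac{1}{33}\right) \left(- \frac{1}{6246}\right) = \frac{1055}{33} \left(- \frac{1}{6246}\right) = - \frac{1055}{206118}$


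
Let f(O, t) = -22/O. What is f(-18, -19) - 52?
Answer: -457/9 ≈ -50.778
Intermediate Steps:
f(-18, -19) - 52 = -22/(-18) - 52 = -22*(-1/18) - 52 = 11/9 - 52 = -457/9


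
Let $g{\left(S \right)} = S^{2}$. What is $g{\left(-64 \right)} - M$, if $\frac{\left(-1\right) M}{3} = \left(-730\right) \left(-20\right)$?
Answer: $47896$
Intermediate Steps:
$M = -43800$ ($M = - 3 \left(\left(-730\right) \left(-20\right)\right) = \left(-3\right) 14600 = -43800$)
$g{\left(-64 \right)} - M = \left(-64\right)^{2} - -43800 = 4096 + 43800 = 47896$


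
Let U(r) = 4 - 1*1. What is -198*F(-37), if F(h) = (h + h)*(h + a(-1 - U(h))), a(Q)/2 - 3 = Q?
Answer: -571428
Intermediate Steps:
U(r) = 3 (U(r) = 4 - 1 = 3)
a(Q) = 6 + 2*Q
F(h) = 2*h*(-2 + h) (F(h) = (h + h)*(h + (6 + 2*(-1 - 1*3))) = (2*h)*(h + (6 + 2*(-1 - 3))) = (2*h)*(h + (6 + 2*(-4))) = (2*h)*(h + (6 - 8)) = (2*h)*(h - 2) = (2*h)*(-2 + h) = 2*h*(-2 + h))
-198*F(-37) = -396*(-37)*(-2 - 37) = -396*(-37)*(-39) = -198*2886 = -571428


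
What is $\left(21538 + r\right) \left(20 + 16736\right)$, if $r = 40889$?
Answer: $1046026812$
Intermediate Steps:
$\left(21538 + r\right) \left(20 + 16736\right) = \left(21538 + 40889\right) \left(20 + 16736\right) = 62427 \cdot 16756 = 1046026812$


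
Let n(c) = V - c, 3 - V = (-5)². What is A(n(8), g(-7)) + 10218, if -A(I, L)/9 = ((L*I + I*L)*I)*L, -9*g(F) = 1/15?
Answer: 91954/9 ≈ 10217.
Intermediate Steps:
g(F) = -1/135 (g(F) = -⅑/15 = -⅑*1/15 = -1/135)
V = -22 (V = 3 - 1*(-5)² = 3 - 1*25 = 3 - 25 = -22)
n(c) = -22 - c
A(I, L) = -18*I²*L² (A(I, L) = -9*(L*I + I*L)*I*L = -9*(I*L + I*L)*I*L = -9*(2*I*L)*I*L = -9*2*L*I²*L = -18*I²*L²)
A(n(8), g(-7)) + 10218 = -18*(-22 - 1*8)²*(-1/135)² + 10218 = -18*(-22 - 8)²*1/18225 + 10218 = -18*(-30)²*1/18225 + 10218 = -18*900*1/18225 + 10218 = -8/9 + 10218 = 91954/9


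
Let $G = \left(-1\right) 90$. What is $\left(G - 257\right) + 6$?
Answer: $-341$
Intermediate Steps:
$G = -90$
$\left(G - 257\right) + 6 = \left(-90 - 257\right) + 6 = -347 + 6 = -341$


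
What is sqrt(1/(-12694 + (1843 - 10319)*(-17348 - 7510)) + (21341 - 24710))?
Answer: I*sqrt(149541916524534375010)/210683714 ≈ 58.043*I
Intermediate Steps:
sqrt(1/(-12694 + (1843 - 10319)*(-17348 - 7510)) + (21341 - 24710)) = sqrt(1/(-12694 - 8476*(-24858)) - 3369) = sqrt(1/(-12694 + 210696408) - 3369) = sqrt(1/210683714 - 3369) = sqrt(-709793432465/210683714) = I*sqrt(149541916524534375010)/210683714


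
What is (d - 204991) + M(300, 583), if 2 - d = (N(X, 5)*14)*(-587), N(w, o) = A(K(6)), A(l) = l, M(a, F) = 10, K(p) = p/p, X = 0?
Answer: -196761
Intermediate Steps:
K(p) = 1
N(w, o) = 1
d = 8220 (d = 2 - 1*14*(-587) = 2 - 14*(-587) = 2 - 1*(-8218) = 2 + 8218 = 8220)
(d - 204991) + M(300, 583) = (8220 - 204991) + 10 = -196771 + 10 = -196761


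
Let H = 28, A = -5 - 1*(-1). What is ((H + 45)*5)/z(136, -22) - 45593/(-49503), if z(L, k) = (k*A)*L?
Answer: 563725619/592451904 ≈ 0.95151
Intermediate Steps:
A = -4 (A = -5 + 1 = -4)
z(L, k) = -4*L*k (z(L, k) = (k*(-4))*L = (-4*k)*L = -4*L*k)
((H + 45)*5)/z(136, -22) - 45593/(-49503) = ((28 + 45)*5)/((-4*136*(-22))) - 45593/(-49503) = (73*5)/11968 - 45593*(-1/49503) = 365*(1/11968) + 45593/49503 = 365/11968 + 45593/49503 = 563725619/592451904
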